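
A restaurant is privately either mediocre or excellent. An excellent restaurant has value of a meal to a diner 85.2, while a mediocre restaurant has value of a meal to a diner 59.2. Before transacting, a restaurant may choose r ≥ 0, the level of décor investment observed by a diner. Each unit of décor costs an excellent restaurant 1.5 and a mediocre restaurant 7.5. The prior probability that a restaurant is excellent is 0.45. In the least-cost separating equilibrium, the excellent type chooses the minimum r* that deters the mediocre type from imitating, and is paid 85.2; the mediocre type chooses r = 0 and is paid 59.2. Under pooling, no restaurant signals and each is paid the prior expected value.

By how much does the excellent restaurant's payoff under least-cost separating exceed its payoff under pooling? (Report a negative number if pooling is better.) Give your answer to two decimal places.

Least-cost separating signal: r* solves 59.2 = 85.2 − 7.5·r*, so r* = (85.2 − 59.2)/7.5 ≈ 3.4667.
Excellent type's separating payoff: 85.2 − 1.5 × r* = 85.2 − 1.5 × (85.2 − 59.2)/7.5 = 85.2 − 39/7.5 = 80.
Pooling payoff: 0.45 × 85.2 + 0.55 × 59.2 = 70.9.
Difference: 80 − 70.9 = 9.10.
The excellent type prefers to separate.

9.10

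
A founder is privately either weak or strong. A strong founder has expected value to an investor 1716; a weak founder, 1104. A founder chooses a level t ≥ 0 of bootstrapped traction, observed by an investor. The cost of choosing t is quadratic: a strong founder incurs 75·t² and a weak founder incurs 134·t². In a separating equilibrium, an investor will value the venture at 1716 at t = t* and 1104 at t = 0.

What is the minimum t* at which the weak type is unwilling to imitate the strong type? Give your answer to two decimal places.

2.14

The weak type at t = 0 receives 1104; imitating at t* yields 1716 − 134·t*².
Indifference: 1104 = 1716 − 134·t*², so t*² = (1716 − 1104) / 134 ≈ 4.5672.
t* = √4.5672 ≈ 2.14.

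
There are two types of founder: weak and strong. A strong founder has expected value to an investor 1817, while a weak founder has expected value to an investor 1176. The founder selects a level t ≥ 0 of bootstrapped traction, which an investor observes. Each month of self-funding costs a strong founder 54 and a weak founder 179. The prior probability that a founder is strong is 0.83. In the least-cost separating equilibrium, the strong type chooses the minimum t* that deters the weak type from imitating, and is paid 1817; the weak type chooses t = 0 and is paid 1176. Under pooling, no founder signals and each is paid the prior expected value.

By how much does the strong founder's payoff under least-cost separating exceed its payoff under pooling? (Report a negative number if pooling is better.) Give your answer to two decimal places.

-84.40

Least-cost separating signal: t* solves 1176 = 1817 − 179·t*, so t* = (1817 − 1176)/179 ≈ 3.5810.
Strong type's separating payoff: 1817 − 54 × t* = 1817 − 54 × (1817 − 1176)/179 = 1817 − 34614/179 ≈ 1623.6257.
Pooling payoff: 0.83 × 1817 + 0.17 × 1176 = 1708.03.
Difference: 1623.6257 − 1708.03 = -84.4043, i.e. -84.40 to two decimal places.
The strong type would prefer the pooling outcome.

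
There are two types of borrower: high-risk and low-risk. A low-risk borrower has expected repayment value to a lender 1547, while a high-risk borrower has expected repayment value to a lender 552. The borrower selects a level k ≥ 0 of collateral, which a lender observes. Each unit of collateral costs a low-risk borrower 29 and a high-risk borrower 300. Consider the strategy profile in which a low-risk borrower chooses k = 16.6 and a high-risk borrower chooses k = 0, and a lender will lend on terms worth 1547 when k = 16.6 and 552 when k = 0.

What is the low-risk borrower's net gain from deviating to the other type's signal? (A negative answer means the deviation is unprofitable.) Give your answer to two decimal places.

Playing k = 16.6 the low-risk borrower receives 1547 − 29 × 16.6 = 1065.6.
Deviating to k = 0 yields 552 instead.
Gain from deviating: 552 − 1065.6 = -513.60.
The gain is negative, so the low-risk type's incentive-compatibility constraint is satisfied.

-513.60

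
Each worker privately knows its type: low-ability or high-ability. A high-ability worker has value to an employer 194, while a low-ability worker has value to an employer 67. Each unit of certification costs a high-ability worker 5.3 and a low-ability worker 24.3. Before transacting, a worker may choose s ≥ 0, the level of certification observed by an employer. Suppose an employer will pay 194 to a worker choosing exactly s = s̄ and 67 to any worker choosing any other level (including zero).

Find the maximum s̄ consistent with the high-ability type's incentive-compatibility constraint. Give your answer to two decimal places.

23.96

Choosing s̄ yields the high-ability type 194 − 5.3·s̄; choosing zero yields 67.
The high-ability type is indifferent at 194 − 5.3·s̄ = 67, i.e. s̄ = (194 − 67) / 5.3 ≈ 23.96.
For any s̄ above 23.96 the high-ability type would rather pool at zero, so separation collapses.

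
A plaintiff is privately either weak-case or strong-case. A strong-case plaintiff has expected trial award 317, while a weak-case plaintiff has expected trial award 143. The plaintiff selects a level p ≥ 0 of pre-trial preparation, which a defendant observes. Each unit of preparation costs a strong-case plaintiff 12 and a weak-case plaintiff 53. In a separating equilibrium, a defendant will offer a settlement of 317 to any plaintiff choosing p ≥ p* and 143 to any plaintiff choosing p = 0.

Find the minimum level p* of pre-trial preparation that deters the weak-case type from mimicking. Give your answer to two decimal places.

3.28

A weak-case plaintiff choosing p = 0 receives 143.
Imitating at p* instead would pay 317 at cost 53·p*, netting 317 − 53·p*.
Indifference: 143 = 317 − 53·p*, so p* = (317 − 143) / 53 ≈ 3.28.
This is the weak-case type's binding incentive-compatibility constraint; any p ≥ 3.28 sustains separation on that side.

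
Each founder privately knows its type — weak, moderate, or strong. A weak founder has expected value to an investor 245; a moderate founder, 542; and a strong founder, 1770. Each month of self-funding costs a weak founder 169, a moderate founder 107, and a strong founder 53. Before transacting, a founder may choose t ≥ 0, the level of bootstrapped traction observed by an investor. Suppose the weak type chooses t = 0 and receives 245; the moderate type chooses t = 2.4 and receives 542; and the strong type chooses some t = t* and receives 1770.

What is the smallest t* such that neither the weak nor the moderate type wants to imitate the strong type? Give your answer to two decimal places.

Weak type (on-path payoff 245) won't mimic when 245 ≥ 1770 − 169·t*, i.e. t* ≥ 9.02.
Moderate type (on-path payoff 542 − 107×2.4 = 285.2) won't mimic when 285.2 ≥ 1770 − 107·t*, i.e. t* ≥ 13.88.
Both must hold, so t* = max(9.02, 13.88) = 13.88. The moderate type's constraint binds.

13.88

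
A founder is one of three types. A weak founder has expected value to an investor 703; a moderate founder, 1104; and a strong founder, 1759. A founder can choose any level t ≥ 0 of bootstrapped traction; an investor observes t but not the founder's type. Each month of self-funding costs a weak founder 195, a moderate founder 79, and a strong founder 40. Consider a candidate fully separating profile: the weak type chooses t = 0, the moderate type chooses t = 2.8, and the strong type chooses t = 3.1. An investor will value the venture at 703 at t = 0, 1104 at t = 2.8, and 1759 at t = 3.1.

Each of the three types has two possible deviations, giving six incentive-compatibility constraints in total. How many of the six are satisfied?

Moderate (own payoff 1104 − 79×2.8 = 882.8): to t=0 gives 703 → no gain ✓; to t=3.1 gives 1759 − 79×3.1 = 1514.1 → profitable ✗.
Weak (own payoff 703): to t=2.8 gives 1104 − 195×2.8 = 558 → no gain ✓; to t=3.1 gives 1759 − 195×3.1 = 1154.5 → profitable ✗.
Strong (own payoff 1759 − 40×3.1 = 1635): to t=0 gives 703 → no gain ✓; to t=2.8 gives 1104 − 40×2.8 = 992 → no gain ✓.
4 of the 6 constraints hold; not an equilibrium.

4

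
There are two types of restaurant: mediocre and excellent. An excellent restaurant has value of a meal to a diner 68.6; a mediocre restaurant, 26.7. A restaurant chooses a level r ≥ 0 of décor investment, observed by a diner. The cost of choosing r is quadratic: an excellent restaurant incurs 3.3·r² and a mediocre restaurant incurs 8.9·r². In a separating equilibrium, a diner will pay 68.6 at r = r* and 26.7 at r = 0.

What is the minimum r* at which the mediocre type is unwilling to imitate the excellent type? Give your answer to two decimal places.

The mediocre type at r = 0 receives 26.7; imitating at r* yields 68.6 − 8.9·r*².
Indifference: 26.7 = 68.6 − 8.9·r*², so r*² = (68.6 − 26.7) / 8.9 ≈ 4.7079.
r* = √4.7079 ≈ 2.17.

2.17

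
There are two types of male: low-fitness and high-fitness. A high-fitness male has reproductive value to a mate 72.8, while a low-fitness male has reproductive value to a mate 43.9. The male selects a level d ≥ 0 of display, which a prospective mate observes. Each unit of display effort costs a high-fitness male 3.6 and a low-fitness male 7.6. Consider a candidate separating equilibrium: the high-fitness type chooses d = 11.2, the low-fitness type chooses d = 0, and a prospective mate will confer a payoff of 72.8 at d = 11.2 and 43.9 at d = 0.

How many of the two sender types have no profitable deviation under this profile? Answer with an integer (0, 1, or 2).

1

High-fitness type: signal → 72.8 − 3.6 × 11.2 = 32.48; deviate to 0 → 43.9. IC fails (32.48 < 43.9).
Low-fitness type: stay at 0 → 43.9; mimic → 72.8 − 7.6 × 11.2 = -12.32. IC holds (43.9 ≥ -12.32).
1 of 2 constraints hold, so this profile is not an equilibrium.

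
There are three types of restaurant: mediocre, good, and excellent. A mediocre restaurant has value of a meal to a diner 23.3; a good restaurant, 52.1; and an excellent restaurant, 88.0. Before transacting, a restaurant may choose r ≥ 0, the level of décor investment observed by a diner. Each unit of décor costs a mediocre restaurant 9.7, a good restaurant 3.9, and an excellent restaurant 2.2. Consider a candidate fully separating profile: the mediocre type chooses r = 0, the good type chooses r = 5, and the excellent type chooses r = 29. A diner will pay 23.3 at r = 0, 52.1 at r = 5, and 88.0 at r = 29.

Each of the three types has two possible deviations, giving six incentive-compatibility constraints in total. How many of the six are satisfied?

5

Good (own payoff 52.1 − 3.9×5 = 32.6): to r=0 gives 23.3 → no gain ✓; to r=29 gives 88.0 − 3.9×29 = -25.1 → no gain ✓.
Mediocre (own payoff 23.3): to r=5 gives 52.1 − 9.7×5 = 3.6 → no gain ✓; to r=29 gives 88.0 − 9.7×29 = -193.3 → no gain ✓.
Excellent (own payoff 88.0 − 2.2×29 = 24.2): to r=0 gives 23.3 → no gain ✓; to r=5 gives 52.1 − 2.2×5 = 41.1 → profitable ✗.
5 of the 6 constraints hold; not an equilibrium.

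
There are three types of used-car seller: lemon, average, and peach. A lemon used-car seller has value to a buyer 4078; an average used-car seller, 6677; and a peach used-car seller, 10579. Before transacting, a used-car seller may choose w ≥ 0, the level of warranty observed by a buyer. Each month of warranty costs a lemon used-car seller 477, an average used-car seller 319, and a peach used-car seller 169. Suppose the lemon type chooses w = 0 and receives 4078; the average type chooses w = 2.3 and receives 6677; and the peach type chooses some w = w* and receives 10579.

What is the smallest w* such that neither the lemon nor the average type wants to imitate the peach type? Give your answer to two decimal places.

14.53

Lemon type (on-path payoff 4078) won't mimic when 4078 ≥ 10579 − 477·w*, i.e. w* ≥ 13.63.
Average type (on-path payoff 6677 − 319×2.3 = 5943.3) won't mimic when 5943.3 ≥ 10579 − 319·w*, i.e. w* ≥ 14.53.
Both must hold, so w* = max(13.63, 14.53) = 14.53. The average type's constraint binds.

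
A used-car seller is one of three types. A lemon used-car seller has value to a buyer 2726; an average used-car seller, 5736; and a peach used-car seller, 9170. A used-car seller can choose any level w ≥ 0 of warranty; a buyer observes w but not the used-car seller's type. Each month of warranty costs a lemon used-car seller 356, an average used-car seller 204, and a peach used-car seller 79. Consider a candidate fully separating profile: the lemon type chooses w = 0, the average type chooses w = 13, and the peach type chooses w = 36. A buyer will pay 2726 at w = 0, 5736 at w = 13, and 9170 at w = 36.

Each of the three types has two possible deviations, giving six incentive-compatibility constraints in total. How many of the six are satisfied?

6

Lemon (own payoff 2726): to w=13 gives 5736 − 356×13 = 1108 → no gain ✓; to w=36 gives 9170 − 356×36 = -3646 → no gain ✓.
Average (own payoff 5736 − 204×13 = 3084): to w=0 gives 2726 → no gain ✓; to w=36 gives 9170 − 204×36 = 1826 → no gain ✓.
Peach (own payoff 9170 − 79×36 = 6326): to w=0 gives 2726 → no gain ✓; to w=13 gives 5736 − 79×13 = 4709 → no gain ✓.
6 of the 6 constraints hold; this profile is a separating equilibrium.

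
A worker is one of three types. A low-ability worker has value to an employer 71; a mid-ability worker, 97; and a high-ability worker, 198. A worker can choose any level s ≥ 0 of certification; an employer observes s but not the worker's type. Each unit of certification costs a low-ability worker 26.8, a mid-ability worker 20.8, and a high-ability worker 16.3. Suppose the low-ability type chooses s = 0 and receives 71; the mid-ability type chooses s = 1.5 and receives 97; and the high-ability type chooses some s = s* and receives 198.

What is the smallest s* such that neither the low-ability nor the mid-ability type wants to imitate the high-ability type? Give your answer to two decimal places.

Low-ability type (on-path payoff 71) won't mimic when 71 ≥ 198 − 26.8·s*, i.e. s* ≥ 4.74.
Mid-ability type (on-path payoff 97 − 20.8×1.5 = 65.8) won't mimic when 65.8 ≥ 198 − 20.8·s*, i.e. s* ≥ 6.36.
Both must hold, so s* = max(4.74, 6.36) = 6.36. The mid-ability type's constraint binds.

6.36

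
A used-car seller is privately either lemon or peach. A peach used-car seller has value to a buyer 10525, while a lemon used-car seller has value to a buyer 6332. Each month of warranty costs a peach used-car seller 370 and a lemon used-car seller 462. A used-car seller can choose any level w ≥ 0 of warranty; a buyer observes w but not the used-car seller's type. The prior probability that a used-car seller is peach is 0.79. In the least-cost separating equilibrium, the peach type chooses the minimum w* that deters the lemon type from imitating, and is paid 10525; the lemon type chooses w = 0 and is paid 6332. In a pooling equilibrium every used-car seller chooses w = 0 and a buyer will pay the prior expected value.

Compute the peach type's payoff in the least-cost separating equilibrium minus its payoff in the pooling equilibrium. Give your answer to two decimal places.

-2477.50

Least-cost separating signal: w* solves 6332 = 10525 − 462·w*, so w* = (10525 − 6332)/462 ≈ 9.0758.
Peach type's separating payoff: 10525 − 370 × w* = 10525 − 370 × (10525 − 6332)/462 = 10525 − 1551410/462 ≈ 7166.9697.
Pooling payoff: 0.79 × 10525 + 0.21 × 6332 = 9644.47.
Difference: 7166.9697 − 9644.47 = -2477.5003, i.e. -2477.50 to two decimal places.
The peach type would prefer the pooling outcome.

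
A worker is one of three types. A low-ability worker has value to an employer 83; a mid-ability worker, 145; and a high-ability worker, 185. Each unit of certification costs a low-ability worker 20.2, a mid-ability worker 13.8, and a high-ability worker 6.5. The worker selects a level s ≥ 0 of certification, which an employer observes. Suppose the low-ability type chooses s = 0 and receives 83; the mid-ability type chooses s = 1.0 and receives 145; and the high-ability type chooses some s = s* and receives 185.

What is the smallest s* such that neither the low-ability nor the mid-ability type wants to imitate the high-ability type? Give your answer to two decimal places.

Low-ability type (on-path payoff 83) won't mimic when 83 ≥ 185 − 20.2·s*, i.e. s* ≥ 5.05.
Mid-ability type (on-path payoff 145 − 13.8×1.0 = 131.2) won't mimic when 131.2 ≥ 185 − 13.8·s*, i.e. s* ≥ 3.90.
Both must hold, so s* = max(5.05, 3.90) = 5.05. The low-ability type's constraint binds.

5.05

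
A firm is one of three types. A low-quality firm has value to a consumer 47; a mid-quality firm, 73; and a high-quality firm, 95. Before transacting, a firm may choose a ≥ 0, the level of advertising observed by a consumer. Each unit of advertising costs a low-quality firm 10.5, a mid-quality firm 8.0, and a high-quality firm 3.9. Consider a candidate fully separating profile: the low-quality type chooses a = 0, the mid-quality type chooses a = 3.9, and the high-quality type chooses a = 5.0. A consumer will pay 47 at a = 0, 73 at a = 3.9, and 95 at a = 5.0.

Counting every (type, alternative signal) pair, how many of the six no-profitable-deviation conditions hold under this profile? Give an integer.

Mid-quality (own payoff 73 − 8.0×3.9 = 41.8): to a=0 gives 47 → profitable ✗; to a=5.0 gives 95 − 8.0×5.0 = 55 → profitable ✗.
Low-quality (own payoff 47): to a=3.9 gives 73 − 10.5×3.9 = 32.05 → no gain ✓; to a=5.0 gives 95 − 10.5×5.0 = 42.5 → no gain ✓.
High-quality (own payoff 95 − 3.9×5.0 = 75.5): to a=0 gives 47 → no gain ✓; to a=3.9 gives 73 − 3.9×3.9 = 57.79 → no gain ✓.
4 of the 6 constraints hold; not an equilibrium.

4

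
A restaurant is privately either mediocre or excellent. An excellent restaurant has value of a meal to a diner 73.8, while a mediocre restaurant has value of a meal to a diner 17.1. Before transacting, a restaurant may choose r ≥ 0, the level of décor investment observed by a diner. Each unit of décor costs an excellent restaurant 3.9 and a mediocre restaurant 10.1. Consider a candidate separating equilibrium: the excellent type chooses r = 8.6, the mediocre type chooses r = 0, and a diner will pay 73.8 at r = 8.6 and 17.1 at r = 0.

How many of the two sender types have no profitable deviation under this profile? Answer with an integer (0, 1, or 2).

Excellent type: signal → 73.8 − 3.9 × 8.6 = 40.26; deviate to 0 → 17.1. IC holds (40.26 ≥ 17.1).
Mediocre type: stay at 0 → 17.1; mimic → 73.8 − 10.1 × 8.6 = -13.06. IC holds (17.1 ≥ -13.06).
2 of 2 constraints hold, so this is a separating equilibrium.

2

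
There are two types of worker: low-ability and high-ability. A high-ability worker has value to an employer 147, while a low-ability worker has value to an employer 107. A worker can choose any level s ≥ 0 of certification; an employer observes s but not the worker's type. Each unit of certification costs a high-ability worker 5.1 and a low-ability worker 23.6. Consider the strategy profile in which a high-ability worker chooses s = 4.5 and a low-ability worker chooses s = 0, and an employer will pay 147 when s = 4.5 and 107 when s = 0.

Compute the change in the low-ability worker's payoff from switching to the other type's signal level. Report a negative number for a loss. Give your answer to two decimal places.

-66.20

Playing s = 0 the low-ability worker receives 107.
Deviating to s = 4.5 brings payment 147 at cost 23.6 × 4.5 = 106.2, netting 40.8.
Gain from deviating: 40.8 − 107 = -66.20.
The gain is negative, so the low-ability type's incentive-compatibility constraint is satisfied.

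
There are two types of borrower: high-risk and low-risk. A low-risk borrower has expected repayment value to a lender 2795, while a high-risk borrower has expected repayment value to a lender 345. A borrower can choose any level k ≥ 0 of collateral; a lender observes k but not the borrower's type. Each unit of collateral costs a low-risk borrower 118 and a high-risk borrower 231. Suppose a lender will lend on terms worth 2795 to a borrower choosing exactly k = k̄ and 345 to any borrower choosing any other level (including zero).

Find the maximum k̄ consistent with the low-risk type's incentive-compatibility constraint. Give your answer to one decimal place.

Choosing k̄ yields the low-risk type 2795 − 118·k̄; choosing zero yields 345.
The low-risk type is indifferent at 2795 − 118·k̄ = 345, i.e. k̄ = (2795 − 345) / 118 ≈ 20.8.
For any k̄ above 20.8 the low-risk type would rather pool at zero, so separation collapses.

20.8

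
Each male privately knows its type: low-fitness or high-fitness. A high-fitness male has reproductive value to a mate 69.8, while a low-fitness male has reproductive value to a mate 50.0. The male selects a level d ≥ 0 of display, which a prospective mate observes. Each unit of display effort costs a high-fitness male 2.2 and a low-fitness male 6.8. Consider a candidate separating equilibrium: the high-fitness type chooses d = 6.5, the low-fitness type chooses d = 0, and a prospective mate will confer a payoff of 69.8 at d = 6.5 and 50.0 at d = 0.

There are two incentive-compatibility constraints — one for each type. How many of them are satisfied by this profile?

Low-fitness type: stay at 0 → 50.0; mimic → 69.8 − 6.8 × 6.5 = 25.6. IC holds (50.0 ≥ 25.6).
High-fitness type: signal → 69.8 − 2.2 × 6.5 = 55.5; deviate to 0 → 50.0. IC holds (55.5 ≥ 50.0).
2 of 2 constraints hold, so this is a separating equilibrium.

2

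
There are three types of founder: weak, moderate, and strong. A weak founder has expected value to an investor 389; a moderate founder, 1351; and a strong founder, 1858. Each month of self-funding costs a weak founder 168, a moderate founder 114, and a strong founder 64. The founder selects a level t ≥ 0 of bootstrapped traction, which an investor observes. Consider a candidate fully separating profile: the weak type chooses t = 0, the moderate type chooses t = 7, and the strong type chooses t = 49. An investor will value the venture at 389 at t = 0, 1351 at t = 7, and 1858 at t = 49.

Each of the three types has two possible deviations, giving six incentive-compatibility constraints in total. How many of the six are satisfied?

Weak (own payoff 389): to t=7 gives 1351 − 168×7 = 175 → no gain ✓; to t=49 gives 1858 − 168×49 = -6374 → no gain ✓.
Strong (own payoff 1858 − 64×49 = -1278): to t=0 gives 389 → profitable ✗; to t=7 gives 1351 − 64×7 = 903 → profitable ✗.
Moderate (own payoff 1351 − 114×7 = 553): to t=0 gives 389 → no gain ✓; to t=49 gives 1858 − 114×49 = -3728 → no gain ✓.
4 of the 6 constraints hold; not an equilibrium.

4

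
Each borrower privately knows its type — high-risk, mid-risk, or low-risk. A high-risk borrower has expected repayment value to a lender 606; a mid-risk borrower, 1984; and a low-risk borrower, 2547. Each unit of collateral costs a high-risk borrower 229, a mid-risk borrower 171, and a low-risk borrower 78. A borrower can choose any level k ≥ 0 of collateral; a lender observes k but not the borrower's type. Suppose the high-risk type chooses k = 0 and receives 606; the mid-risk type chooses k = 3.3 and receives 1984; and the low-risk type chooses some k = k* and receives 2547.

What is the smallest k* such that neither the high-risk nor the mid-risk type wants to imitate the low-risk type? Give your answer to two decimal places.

8.48

High-risk type (on-path payoff 606) won't mimic when 606 ≥ 2547 − 229·k*, i.e. k* ≥ 8.48.
Mid-risk type (on-path payoff 1984 − 171×3.3 = 1419.7) won't mimic when 1419.7 ≥ 2547 − 171·k*, i.e. k* ≥ 6.59.
Both must hold, so k* = max(8.48, 6.59) = 8.48. The high-risk type's constraint binds.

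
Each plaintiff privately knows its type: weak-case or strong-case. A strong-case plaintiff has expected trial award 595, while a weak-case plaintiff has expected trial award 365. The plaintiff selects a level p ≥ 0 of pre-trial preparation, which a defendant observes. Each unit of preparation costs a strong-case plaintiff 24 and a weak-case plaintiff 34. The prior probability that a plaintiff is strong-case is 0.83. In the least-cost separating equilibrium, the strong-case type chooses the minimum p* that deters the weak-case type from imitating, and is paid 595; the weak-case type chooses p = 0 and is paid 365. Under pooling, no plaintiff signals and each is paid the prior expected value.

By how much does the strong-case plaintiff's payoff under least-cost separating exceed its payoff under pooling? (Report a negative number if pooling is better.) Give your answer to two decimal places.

-123.25

Least-cost separating signal: p* solves 365 = 595 − 34·p*, so p* = (595 − 365)/34 ≈ 6.7647.
Strong-case type's separating payoff: 595 − 24 × p* = 595 − 24 × (595 − 365)/34 = 595 − 5520/34 ≈ 432.6471.
Pooling payoff: 0.83 × 595 + 0.17 × 365 = 555.9.
Difference: 432.6471 − 555.9 = -123.2529, i.e. -123.25 to two decimal places.
The strong-case type would prefer the pooling outcome.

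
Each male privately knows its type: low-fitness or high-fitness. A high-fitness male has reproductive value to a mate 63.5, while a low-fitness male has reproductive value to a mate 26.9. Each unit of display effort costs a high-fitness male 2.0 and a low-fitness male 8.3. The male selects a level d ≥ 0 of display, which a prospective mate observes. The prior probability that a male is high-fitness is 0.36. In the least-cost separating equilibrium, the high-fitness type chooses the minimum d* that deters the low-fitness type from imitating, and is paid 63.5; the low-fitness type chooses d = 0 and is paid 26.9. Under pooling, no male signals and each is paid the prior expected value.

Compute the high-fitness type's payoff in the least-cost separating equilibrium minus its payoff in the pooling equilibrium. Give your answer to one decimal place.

Least-cost separating signal: d* solves 26.9 = 63.5 − 8.3·d*, so d* = (63.5 − 26.9)/8.3 ≈ 4.4096.
High-fitness type's separating payoff: 63.5 − 2.0 × d* = 63.5 − 2.0 × (63.5 − 26.9)/8.3 = 63.5 − 73.2/8.3 ≈ 54.681.
Pooling payoff: 0.36 × 63.5 + 0.64 × 26.9 = 40.076.
Difference: 54.681 − 40.076 = 14.605, i.e. 14.6 to one decimal place.
The high-fitness type prefers to separate.

14.6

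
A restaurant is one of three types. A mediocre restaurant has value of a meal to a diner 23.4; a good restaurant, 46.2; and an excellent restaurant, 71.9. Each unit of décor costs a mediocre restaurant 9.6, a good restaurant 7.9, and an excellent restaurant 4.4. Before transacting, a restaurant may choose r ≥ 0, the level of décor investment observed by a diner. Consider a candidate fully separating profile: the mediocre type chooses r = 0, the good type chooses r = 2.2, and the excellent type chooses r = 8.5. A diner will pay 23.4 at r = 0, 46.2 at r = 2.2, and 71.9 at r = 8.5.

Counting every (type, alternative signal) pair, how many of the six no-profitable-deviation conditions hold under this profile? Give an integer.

4

Excellent (own payoff 71.9 − 4.4×8.5 = 34.5): to r=0 gives 23.4 → no gain ✓; to r=2.2 gives 46.2 − 4.4×2.2 = 36.52 → profitable ✗.
Mediocre (own payoff 23.4): to r=2.2 gives 46.2 − 9.6×2.2 = 25.08 → profitable ✗; to r=8.5 gives 71.9 − 9.6×8.5 = -9.7 → no gain ✓.
Good (own payoff 46.2 − 7.9×2.2 = 28.82): to r=0 gives 23.4 → no gain ✓; to r=8.5 gives 71.9 − 7.9×8.5 = 4.75 → no gain ✓.
4 of the 6 constraints hold; not an equilibrium.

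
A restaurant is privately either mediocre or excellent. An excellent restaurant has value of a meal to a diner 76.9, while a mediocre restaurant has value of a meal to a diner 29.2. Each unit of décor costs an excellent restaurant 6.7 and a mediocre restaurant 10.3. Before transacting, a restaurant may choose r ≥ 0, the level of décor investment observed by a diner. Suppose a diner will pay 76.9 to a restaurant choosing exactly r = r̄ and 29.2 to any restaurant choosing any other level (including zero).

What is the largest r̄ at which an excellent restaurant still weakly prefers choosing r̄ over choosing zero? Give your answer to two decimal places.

7.12

Choosing r̄ yields the excellent type 76.9 − 6.7·r̄; choosing zero yields 29.2.
The excellent type is indifferent at 76.9 − 6.7·r̄ = 29.2, i.e. r̄ = (76.9 − 29.2) / 6.7 ≈ 7.12.
For any r̄ above 7.12 the excellent type would rather pool at zero, so separation collapses.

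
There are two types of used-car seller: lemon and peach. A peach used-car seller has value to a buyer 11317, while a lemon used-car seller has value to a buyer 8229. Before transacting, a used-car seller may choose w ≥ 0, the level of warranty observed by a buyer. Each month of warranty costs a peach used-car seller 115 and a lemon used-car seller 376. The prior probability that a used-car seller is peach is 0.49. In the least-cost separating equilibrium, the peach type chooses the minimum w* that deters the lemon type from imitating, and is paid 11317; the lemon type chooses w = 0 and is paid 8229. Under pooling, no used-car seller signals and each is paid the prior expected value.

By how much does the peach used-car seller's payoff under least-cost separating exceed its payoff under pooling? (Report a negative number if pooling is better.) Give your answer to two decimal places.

Least-cost separating signal: w* solves 8229 = 11317 − 376·w*, so w* = (11317 − 8229)/376 ≈ 8.2128.
Peach type's separating payoff: 11317 − 115 × w* = 11317 − 115 × (11317 − 8229)/376 = 11317 − 355120/376 ≈ 10372.5319.
Pooling payoff: 0.49 × 11317 + 0.51 × 8229 = 9742.12.
Difference: 10372.5319 − 9742.12 = 630.4119, i.e. 630.41 to two decimal places.
The peach type prefers to separate.

630.41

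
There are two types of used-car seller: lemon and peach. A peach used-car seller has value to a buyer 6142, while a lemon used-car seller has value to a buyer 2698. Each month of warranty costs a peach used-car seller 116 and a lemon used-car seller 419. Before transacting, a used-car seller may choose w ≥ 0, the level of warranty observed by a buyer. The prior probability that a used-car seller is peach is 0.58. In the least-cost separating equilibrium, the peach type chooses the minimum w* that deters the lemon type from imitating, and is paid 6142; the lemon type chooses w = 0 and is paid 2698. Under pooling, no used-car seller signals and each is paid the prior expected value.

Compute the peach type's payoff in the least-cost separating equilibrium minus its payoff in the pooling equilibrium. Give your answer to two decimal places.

493.01

Least-cost separating signal: w* solves 2698 = 6142 − 419·w*, so w* = (6142 − 2698)/419 ≈ 8.2196.
Peach type's separating payoff: 6142 − 116 × w* = 6142 − 116 × (6142 − 2698)/419 = 6142 − 399504/419 ≈ 5188.5298.
Pooling payoff: 0.58 × 6142 + 0.42 × 2698 = 4695.52.
Difference: 5188.5298 − 4695.52 = 493.0098, i.e. 493.01 to two decimal places.
The peach type prefers to separate.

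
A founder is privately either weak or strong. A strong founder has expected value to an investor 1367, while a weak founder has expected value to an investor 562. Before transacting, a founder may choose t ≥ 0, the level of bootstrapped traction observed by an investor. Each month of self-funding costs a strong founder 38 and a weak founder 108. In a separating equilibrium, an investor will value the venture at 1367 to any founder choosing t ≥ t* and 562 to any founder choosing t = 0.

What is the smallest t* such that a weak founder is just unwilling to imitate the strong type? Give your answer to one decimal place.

7.5

A weak founder choosing t = 0 receives 562.
Imitating at t* instead would pay 1367 at cost 108·t*, netting 1367 − 108·t*.
Indifference: 562 = 1367 − 108·t*, so t* = (1367 − 562) / 108 ≈ 7.5.
At t* the weak type's incentive constraint just binds; the strong type strictly prefers t* since its per-unit cost is lower.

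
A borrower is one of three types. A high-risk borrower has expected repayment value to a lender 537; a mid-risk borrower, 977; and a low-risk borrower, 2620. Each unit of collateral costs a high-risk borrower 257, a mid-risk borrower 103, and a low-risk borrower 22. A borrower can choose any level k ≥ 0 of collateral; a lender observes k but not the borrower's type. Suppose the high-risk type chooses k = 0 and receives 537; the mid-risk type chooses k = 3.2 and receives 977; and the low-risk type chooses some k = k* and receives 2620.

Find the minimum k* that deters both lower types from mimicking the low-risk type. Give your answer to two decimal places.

19.15

Mid-risk type (on-path payoff 977 − 103×3.2 = 647.4) won't mimic when 647.4 ≥ 2620 − 103·k*, i.e. k* ≥ 19.15.
High-risk type (on-path payoff 537) won't mimic when 537 ≥ 2620 − 257·k*, i.e. k* ≥ 8.11.
Both must hold, so k* = max(8.11, 19.15) = 19.15. The mid-risk type's constraint binds.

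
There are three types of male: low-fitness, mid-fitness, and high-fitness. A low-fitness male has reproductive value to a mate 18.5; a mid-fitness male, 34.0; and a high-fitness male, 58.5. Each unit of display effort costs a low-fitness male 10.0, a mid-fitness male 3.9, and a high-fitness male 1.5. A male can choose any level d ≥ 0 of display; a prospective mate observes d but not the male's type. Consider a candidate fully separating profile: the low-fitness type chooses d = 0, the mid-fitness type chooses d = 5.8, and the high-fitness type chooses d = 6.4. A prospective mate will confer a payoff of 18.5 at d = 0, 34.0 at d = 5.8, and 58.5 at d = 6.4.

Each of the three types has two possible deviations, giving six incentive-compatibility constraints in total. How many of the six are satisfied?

4

Low-fitness (own payoff 18.5): to d=5.8 gives 34.0 − 10.0×5.8 = -24 → no gain ✓; to d=6.4 gives 58.5 − 10.0×6.4 = -5.5 → no gain ✓.
Mid-fitness (own payoff 34.0 − 3.9×5.8 = 11.38): to d=0 gives 18.5 → profitable ✗; to d=6.4 gives 58.5 − 3.9×6.4 = 33.54 → profitable ✗.
High-fitness (own payoff 58.5 − 1.5×6.4 = 48.9): to d=0 gives 18.5 → no gain ✓; to d=5.8 gives 34.0 − 1.5×5.8 = 25.3 → no gain ✓.
4 of the 6 constraints hold; not an equilibrium.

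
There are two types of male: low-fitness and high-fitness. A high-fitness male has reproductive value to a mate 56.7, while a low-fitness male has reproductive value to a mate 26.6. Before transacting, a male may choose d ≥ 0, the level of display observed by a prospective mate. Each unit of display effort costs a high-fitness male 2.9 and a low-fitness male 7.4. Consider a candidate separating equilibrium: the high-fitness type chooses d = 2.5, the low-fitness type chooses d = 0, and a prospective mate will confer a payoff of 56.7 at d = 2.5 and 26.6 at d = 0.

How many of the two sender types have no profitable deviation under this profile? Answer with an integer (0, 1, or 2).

1

High-fitness type: signal → 56.7 − 2.9 × 2.5 = 49.45; deviate to 0 → 26.6. IC holds (49.45 ≥ 26.6).
Low-fitness type: stay at 0 → 26.6; mimic → 56.7 − 7.4 × 2.5 = 38.2. IC fails (26.6 < 38.2).
1 of 2 constraints hold, so this profile is not an equilibrium.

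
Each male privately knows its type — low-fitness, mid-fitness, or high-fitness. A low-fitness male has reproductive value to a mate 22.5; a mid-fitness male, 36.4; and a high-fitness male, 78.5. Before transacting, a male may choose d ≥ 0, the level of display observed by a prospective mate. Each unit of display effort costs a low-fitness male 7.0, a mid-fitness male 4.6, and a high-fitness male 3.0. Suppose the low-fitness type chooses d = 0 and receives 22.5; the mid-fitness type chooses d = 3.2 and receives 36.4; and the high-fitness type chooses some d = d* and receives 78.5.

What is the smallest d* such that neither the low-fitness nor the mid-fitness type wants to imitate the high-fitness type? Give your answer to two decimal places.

12.35

Low-fitness type (on-path payoff 22.5) won't mimic when 22.5 ≥ 78.5 − 7.0·d*, i.e. d* ≥ 8.00.
Mid-fitness type (on-path payoff 36.4 − 4.6×3.2 = 21.68) won't mimic when 21.68 ≥ 78.5 − 4.6·d*, i.e. d* ≥ 12.35.
Both must hold, so d* = max(8.00, 12.35) = 12.35. The mid-fitness type's constraint binds.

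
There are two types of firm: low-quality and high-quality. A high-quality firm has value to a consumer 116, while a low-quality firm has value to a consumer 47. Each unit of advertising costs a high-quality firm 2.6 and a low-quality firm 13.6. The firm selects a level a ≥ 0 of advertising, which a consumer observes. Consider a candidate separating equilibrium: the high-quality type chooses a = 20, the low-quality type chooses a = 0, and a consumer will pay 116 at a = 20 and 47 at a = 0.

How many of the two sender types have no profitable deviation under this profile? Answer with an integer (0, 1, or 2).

Low-quality type: stay at 0 → 47; mimic → 116 − 13.6 × 20 = -156. IC holds (47 ≥ -156).
High-quality type: signal → 116 − 2.6 × 20 = 64; deviate to 0 → 47. IC holds (64 ≥ 47).
2 of 2 constraints hold, so this is a separating equilibrium.

2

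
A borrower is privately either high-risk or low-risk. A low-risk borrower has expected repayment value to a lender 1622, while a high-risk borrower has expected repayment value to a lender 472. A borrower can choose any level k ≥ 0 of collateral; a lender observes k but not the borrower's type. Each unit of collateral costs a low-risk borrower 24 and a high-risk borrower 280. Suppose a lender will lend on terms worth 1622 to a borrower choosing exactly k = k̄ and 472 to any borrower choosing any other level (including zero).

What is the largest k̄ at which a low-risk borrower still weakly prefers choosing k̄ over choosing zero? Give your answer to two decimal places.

47.92

Choosing k̄ yields the low-risk type 1622 − 24·k̄; choosing zero yields 472.
The low-risk type is indifferent at 1622 − 24·k̄ = 472, i.e. k̄ = (1622 − 472) / 24 ≈ 47.92.
For any k̄ above 47.92 the low-risk type would rather pool at zero, so separation collapses.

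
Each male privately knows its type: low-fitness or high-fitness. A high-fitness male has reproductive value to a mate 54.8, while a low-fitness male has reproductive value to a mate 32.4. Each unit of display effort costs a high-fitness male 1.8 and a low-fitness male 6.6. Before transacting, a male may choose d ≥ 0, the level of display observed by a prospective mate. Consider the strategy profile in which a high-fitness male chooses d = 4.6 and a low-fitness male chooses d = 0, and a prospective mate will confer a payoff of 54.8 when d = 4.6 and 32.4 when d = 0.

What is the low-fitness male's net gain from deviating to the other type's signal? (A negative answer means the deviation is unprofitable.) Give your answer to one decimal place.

-8.0

Playing d = 0 the low-fitness male receives 32.4.
Deviating to d = 4.6 brings payment 54.8 at cost 6.6 × 4.6 = 30.36, netting 24.44.
Gain from deviating: 24.44 − 32.4 = -7.96, i.e. -8.0 to one decimal place.
The gain is negative, so the low-fitness type's incentive-compatibility constraint is satisfied.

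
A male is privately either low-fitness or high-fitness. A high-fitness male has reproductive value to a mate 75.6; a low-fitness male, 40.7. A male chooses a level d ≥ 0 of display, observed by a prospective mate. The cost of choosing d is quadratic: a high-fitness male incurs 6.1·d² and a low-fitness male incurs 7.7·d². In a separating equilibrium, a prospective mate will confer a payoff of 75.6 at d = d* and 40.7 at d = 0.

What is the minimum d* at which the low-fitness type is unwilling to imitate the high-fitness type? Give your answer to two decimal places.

The low-fitness type at d = 0 receives 40.7; imitating at d* yields 75.6 − 7.7·d*².
Indifference: 40.7 = 75.6 − 7.7·d*², so d*² = (75.6 − 40.7) / 7.7 ≈ 4.5325.
d* = √4.5325 ≈ 2.13.

2.13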